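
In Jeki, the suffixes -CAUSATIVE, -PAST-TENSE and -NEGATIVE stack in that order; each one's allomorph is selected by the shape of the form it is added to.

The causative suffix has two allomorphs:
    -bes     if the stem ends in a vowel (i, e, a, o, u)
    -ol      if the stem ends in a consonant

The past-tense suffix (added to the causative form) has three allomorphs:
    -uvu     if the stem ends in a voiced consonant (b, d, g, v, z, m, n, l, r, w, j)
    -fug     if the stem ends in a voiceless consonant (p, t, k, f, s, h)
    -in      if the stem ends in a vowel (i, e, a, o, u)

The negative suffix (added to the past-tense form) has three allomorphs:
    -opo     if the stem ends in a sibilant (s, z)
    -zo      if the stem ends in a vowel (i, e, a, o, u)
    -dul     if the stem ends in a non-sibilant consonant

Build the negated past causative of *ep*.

epoluvuzo

*ep*: final sound = /p/, a consonant → -ol → *epol*.
Since the final sound of the causative form *epol* is /l/ (a voiced consonant), it takes -uvu, giving *epoluvu*.
The past-tense form *epoluvu* — final sound /u/ (a vowel) → -zo → *epoluvuzo*.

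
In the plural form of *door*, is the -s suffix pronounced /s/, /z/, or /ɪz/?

The stem *door* ends in a voiced non-sibilant sound.
The plural suffix surfaces as /ɪz/ after sibilants, /s/ after other voiceless consonants, and /z/ after other voiced sounds.
So the plural -s on *door* is pronounced /z/.

/z/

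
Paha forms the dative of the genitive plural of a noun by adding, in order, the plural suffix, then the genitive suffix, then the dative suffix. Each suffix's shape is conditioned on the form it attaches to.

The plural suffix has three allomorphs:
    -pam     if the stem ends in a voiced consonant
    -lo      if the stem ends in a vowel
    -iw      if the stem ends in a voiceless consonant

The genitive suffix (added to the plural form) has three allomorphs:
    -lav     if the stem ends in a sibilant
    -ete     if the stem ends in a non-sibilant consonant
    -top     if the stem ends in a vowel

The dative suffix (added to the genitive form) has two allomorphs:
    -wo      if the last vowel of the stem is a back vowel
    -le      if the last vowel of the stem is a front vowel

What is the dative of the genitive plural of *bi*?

bilotopwo

The final sound of *bi* is /i/, which is a vowel, so the plural suffix is -lo, giving *bilo*.
The plural form *bilo*: final sound = /o/, a vowel → -top → *bilotop*.
The genitive form *bilotop*: last vowel = /o/, a back vowel → -wo → *bilotopwo*.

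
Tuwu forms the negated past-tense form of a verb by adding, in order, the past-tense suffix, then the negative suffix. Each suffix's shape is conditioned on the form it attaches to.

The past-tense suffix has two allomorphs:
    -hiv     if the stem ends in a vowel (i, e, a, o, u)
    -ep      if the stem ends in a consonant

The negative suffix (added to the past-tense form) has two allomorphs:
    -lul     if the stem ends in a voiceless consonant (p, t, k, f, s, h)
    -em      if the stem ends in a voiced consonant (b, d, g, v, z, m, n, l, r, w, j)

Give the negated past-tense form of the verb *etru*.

etruhivem

*etru* — final sound /u/ (a vowel) → -hiv → *etruhiv*.
Since the final consonant of the past-tense form *etruhiv* is /v/ (voiced), it takes -em, giving *etruhivem*.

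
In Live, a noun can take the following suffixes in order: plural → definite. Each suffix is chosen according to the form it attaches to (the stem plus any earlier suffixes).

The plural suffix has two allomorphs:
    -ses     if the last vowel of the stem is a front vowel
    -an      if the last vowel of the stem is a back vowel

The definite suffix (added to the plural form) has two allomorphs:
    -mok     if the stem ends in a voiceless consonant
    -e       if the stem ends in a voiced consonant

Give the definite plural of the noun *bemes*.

bemessesmok

*bemes*: last vowel = /e/, a front vowel → -ses → *bemesses*.
The plural form *bemesses*: final consonant = /s/, voiceless → -mok → *bemessesmok*.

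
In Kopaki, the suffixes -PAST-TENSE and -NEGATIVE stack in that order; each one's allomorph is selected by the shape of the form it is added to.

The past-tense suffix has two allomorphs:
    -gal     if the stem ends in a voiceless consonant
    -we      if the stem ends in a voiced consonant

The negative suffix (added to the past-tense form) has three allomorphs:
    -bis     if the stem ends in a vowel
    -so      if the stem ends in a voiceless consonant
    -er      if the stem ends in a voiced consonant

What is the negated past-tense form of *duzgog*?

The final consonant of *duzgog* is /g/, which is voiced, so the past-tense suffix is -we, giving *duzgogwe*.
The past-tense form *duzgogwe* — final sound /e/ (a vowel) → -bis → *duzgogwebis*.

duzgogwebis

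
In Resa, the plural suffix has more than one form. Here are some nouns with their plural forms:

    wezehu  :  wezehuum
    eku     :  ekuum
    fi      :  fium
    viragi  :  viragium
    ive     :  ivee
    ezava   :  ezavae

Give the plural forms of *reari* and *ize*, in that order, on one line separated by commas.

rearium, izee

The alternation tracks the last vowel of the stem — -um when the last vowel of the stem is a high vowel (*wezehu*, *eku*, *fi*, *viragi*); -e when the last vowel of the stem is a non-high vowel (*ive*, *ezava*).
*reari* — last vowel /i/ (a high vowel) → -um → *rearium*.
*ize*: last vowel = /e/, a non-high vowel → -e → *izee*.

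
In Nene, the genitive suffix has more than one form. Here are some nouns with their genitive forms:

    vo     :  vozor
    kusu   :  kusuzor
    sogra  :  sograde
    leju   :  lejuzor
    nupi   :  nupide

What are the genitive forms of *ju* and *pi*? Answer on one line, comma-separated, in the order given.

juzor, pide

The alternation tracks the last vowel of the stem — -zor when the last vowel of the stem is a rounded vowel (*vo*, *kusu*, *leju*); -de when the last vowel of the stem is an unrounded vowel (*sogra*, *nupi*).
*ju* — last vowel /u/ (a rounded vowel) → -zor → *juzor*.
*pi* — last vowel /i/ (an unrounded vowel) → -de → *pide*.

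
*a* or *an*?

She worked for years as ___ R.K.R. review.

The indefinite article is chosen by the initial *sound* of the following word, not its spelling.
The initialism *R.K.R.* is read letter by letter; the first letter, R, is pronounced /ɑr/, which begins with a vowel sound.
So the article is *an*: She worked for years as an R.K.R. review.

an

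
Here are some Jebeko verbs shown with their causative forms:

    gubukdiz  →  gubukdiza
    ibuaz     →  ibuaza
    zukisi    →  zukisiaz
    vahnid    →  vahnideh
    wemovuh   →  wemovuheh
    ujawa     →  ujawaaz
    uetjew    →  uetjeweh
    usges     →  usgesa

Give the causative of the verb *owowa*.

owowaaz

The pattern is sibilance of the final sound: -a when the stem ends in a sibilant (*gubukdiz*, *ibuaz*, *usges*); -eh when the stem ends in a non-sibilant consonant (*vahnid*, *wemovuh*, *uetjew*); -az when the stem ends in a vowel (*zukisi*, *ujawa*).
*owowa*: final sound = /a/, a vowel → -az → *owowaaz*.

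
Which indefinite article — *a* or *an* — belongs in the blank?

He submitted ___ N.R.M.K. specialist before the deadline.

an

The indefinite article is chosen by the initial *sound* of the following word, not its spelling.
The initialism *N.R.M.K.* is read letter by letter; the first letter, N, is pronounced /ɛn/, which begins with a vowel sound.
So the article is *an*: He submitted an N.R.M.K. specialist before the deadline.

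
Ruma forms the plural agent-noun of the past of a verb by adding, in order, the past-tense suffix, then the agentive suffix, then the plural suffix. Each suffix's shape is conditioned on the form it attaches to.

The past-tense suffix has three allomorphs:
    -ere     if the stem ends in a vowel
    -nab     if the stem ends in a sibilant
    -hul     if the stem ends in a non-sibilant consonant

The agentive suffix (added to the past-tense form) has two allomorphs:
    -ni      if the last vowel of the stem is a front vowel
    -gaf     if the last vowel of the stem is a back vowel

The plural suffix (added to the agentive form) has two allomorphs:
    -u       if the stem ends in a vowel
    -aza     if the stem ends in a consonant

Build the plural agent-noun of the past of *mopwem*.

mopwemhulgafaza

The final sound of *mopwem* is /m/, which is a non-sibilant consonant, so the past-tense suffix is -hul, giving *mopwemhul*.
The past-tense form *mopwemhul*: last vowel = /u/, a back vowel → -gaf → *mopwemhulgaf*.
The final sound of the agentive form *mopwemhulgaf* is /f/, which is a consonant, so the plural suffix is -aza, giving *mopwemhulgafaza*.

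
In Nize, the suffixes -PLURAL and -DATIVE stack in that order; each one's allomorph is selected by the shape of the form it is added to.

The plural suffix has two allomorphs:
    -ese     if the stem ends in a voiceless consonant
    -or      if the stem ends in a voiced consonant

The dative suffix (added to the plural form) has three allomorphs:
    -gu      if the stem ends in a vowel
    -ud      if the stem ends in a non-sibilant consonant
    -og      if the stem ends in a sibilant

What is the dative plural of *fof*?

*fof*: final consonant = /f/, voiceless → -ese → *fofese*.
The plural form *fofese*: final sound = /e/, a vowel → -gu → *fofesegu*.

fofesegu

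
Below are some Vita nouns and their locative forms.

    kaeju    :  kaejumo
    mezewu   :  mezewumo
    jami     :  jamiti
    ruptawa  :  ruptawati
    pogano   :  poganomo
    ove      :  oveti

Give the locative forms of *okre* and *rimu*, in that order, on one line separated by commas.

The alternation tracks the last vowel of the stem — -mo when the last vowel of the stem is a rounded vowel (*kaeju*, *mezewu*, *pogano*); -ti when the last vowel of the stem is an unrounded vowel (*jami*, *ruptawa*, *ove*).
The last vowel of *okre* is /e/, which is an unrounded vowel, so the suffix is -ti, giving *okreti*.
*rimu*: last vowel = /u/, a rounded vowel → -mo → *rimumo*.

okreti, rimumo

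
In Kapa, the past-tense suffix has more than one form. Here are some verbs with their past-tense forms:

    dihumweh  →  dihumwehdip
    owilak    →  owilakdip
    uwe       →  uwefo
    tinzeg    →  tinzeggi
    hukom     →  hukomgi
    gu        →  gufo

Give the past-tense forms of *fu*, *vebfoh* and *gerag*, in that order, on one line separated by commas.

fufo, vebfohdip, geraggi

The suffix is conditioned by the final sound: -dip when the stem ends in a voiceless consonant (*dihumweh*, *owilak*); -gi when the stem ends in a voiced consonant (*tinzeg*, *hukom*); -fo when the stem ends in a vowel (*uwe*, *gu*).
*fu*: final sound = /u/, a vowel → -fo → *fufo*.
Since the final sound of *vebfoh* is /h/ (a voiceless consonant), it takes -dip, giving *vebfohdip*.
The final sound of *gerag* is /g/, which is a voiced consonant, so the suffix is -gi, giving *geraggi*.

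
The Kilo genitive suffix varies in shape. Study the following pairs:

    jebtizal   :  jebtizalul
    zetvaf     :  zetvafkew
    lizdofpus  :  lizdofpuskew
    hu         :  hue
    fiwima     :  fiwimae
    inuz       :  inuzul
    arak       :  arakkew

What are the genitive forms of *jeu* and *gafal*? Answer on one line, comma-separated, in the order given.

The pattern is voicing of the final sound: -kew when the stem ends in a voiceless consonant (*zetvaf*, *lizdofpus*, *arak*); -ul when the stem ends in a voiced consonant (*jebtizal*, *inuz*); -e when the stem ends in a vowel (*hu*, *fiwima*).
*jeu* — final sound /u/ (a vowel) → -e → *jeue*.
*gafal* — final sound /l/ (a voiced consonant) → -ul → *gafalul*.

jeue, gafalul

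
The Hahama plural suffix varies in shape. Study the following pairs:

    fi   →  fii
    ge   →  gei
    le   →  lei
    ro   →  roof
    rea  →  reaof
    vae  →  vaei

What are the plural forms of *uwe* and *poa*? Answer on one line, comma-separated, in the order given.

The suffix is conditioned by the last vowel: -i when the last vowel of the stem is a front vowel (*fi*, *ge*, *le*, *vae*); -of when the last vowel of the stem is a back vowel (*ro*, *rea*).
Since the last vowel of *uwe* is /e/ (a front vowel), it takes -i, giving *uwei*.
The last vowel of *poa* is /a/, which is a back vowel, so the suffix is -of, giving *poaof*.

uwei, poaof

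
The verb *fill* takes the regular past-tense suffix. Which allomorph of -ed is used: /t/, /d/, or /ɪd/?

The stem *fill* ends in a voiced sound other than /d/.
The -ed suffix is realized as /ɪd/ after /t, d/; as /t/ after other voiceless consonants; and as /d/ after other voiced sounds.
So -ed on *fill* is pronounced /d/.

/d/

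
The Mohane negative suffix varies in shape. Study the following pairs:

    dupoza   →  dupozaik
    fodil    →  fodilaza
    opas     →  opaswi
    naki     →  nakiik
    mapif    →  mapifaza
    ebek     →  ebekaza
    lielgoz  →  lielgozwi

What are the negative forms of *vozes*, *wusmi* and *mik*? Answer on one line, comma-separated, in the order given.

vozeswi, wusmiik, mikaza

The alternation tracks the final sound of the stem — -wi when the stem ends in a sibilant (*opas*, *lielgoz*); -aza when the stem ends in a non-sibilant consonant (*fodil*, *mapif*, *ebek*); -ik when the stem ends in a vowel (*dupoza*, *naki*).
*vozes*: final sound = /s/, a sibilant → -wi → *vozeswi*.
Since the final sound of *wusmi* is /i/ (a vowel), it takes -ik, giving *wusmiik*.
*mik*: final sound = /k/, a non-sibilant consonant → -aza → *mikaza*.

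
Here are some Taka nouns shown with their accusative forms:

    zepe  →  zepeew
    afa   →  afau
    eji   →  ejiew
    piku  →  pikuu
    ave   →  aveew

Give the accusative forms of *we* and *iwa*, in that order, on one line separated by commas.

Looking at the last vowel of each stem: -ew when the last vowel of the stem is a front vowel (*zepe*, *eji*, *ave*); -u when the last vowel of the stem is a back vowel (*afa*, *piku*).
*we* — last vowel /e/ (a front vowel) → -ew → *weew*.
*iwa*: last vowel = /a/, a back vowel → -u → *iwau*.

weew, iwau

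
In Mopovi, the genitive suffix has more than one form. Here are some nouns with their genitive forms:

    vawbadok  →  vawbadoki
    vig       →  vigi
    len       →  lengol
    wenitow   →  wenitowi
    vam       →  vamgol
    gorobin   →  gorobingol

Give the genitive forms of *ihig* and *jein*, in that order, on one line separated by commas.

The alternation tracks the final consonant of the stem — -gol when the stem ends in a nasal (*len*, *vam*, *gorobin*); -i when the stem ends in a non-nasal consonant (*vawbadok*, *vig*, *wenitow*).
*ihig* — final consonant /g/ (non-nasal) → -i → *ihigi*.
*jein* — final consonant /n/ (a nasal) → -gol → *jeingol*.

ihigi, jeingol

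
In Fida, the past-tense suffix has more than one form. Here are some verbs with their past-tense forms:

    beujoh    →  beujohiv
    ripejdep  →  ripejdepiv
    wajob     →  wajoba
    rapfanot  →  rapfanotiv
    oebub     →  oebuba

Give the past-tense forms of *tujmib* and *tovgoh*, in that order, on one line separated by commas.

The suffix is conditioned by the final consonant: -iv when the stem ends in a voiceless consonant (*beujoh*, *ripejdep*, *rapfanot*); -a when the stem ends in a voiced consonant (*wajob*, *oebub*).
Since the final consonant of *tujmib* is /b/ (voiced), it takes -a, giving *tujmiba*.
*tovgoh* — final consonant /h/ (voiceless) → -iv → *tovgohiv*.

tujmiba, tovgohiv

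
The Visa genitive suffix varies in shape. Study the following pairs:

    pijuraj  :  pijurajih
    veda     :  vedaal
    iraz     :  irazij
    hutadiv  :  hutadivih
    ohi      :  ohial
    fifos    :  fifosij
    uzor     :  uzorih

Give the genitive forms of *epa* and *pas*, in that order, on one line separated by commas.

epaal, pasij

The pattern is sibilance of the final sound: -ij when the stem ends in a sibilant (*iraz*, *fifos*); -ih when the stem ends in a non-sibilant consonant (*pijuraj*, *hutadiv*, *uzor*); -al when the stem ends in a vowel (*veda*, *ohi*).
*epa* — final sound /a/ (a vowel) → -al → *epaal*.
*pas*: final sound = /s/, a sibilant → -ij → *pasij*.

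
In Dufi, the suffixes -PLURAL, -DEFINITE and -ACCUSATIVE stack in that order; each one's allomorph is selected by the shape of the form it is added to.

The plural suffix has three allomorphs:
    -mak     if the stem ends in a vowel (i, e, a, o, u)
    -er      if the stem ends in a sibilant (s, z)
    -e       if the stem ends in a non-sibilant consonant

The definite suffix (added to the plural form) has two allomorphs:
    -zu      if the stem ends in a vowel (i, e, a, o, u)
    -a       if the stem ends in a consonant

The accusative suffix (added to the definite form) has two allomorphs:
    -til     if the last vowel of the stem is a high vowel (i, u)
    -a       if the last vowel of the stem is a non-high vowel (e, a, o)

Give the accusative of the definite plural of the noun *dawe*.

Since the final sound of *dawe* is /e/ (a vowel), it takes -mak, giving *dawemak*.
The plural form *dawemak* — final sound /k/ (a consonant) → -a → *dawemaka*.
The definite form *dawemaka*: last vowel = /a/, a non-high vowel → -a → *dawemakaa*.

dawemakaa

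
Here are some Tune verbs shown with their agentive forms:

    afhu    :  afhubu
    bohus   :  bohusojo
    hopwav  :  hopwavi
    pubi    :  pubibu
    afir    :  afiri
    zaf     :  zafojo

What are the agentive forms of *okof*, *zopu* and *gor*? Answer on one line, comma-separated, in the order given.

okofojo, zopubu, gori

The pattern is voicing of the final sound: -ojo when the stem ends in a voiceless consonant (*bohus*, *zaf*); -i when the stem ends in a voiced consonant (*hopwav*, *afir*); -bu when the stem ends in a vowel (*afhu*, *pubi*).
The final sound of *okof* is /f/, which is a voiceless consonant, so the suffix is -ojo, giving *okofojo*.
Since the final sound of *zopu* is /u/ (a vowel), it takes -bu, giving *zopubu*.
*gor* — final sound /r/ (a voiced consonant) → -i → *gori*.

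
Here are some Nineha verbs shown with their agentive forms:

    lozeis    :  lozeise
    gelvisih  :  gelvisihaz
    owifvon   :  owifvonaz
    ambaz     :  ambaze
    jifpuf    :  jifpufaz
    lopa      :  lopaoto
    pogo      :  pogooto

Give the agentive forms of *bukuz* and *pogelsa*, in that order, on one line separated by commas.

bukuze, pogelsaoto

The alternation tracks the final sound of the stem — -e when the stem ends in a sibilant (*lozeis*, *ambaz*); -az when the stem ends in a non-sibilant consonant (*gelvisih*, *owifvon*, *jifpuf*); -oto when the stem ends in a vowel (*lopa*, *pogo*).
*bukuz*: final sound = /z/, a sibilant → -e → *bukuze*.
*pogelsa*: final sound = /a/, a vowel → -oto → *pogelsaoto*.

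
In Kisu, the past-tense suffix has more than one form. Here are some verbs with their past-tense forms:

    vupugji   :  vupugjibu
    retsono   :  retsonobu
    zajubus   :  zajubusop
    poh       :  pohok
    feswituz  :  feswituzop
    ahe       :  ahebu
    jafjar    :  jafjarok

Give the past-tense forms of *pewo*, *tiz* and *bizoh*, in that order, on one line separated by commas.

The alternation tracks the final sound of the stem — -op when the stem ends in a sibilant (*zajubus*, *feswituz*); -ok when the stem ends in a non-sibilant consonant (*poh*, *jafjar*); -bu when the stem ends in a vowel (*vupugji*, *retsono*, *ahe*).
The final sound of *pewo* is /o/, which is a vowel, so the suffix is -bu, giving *pewobu*.
*tiz* — final sound /z/ (a sibilant) → -op → *tizop*.
*bizoh* — final sound /h/ (a non-sibilant consonant) → -ok → *bizohok*.

pewobu, tizop, bizohok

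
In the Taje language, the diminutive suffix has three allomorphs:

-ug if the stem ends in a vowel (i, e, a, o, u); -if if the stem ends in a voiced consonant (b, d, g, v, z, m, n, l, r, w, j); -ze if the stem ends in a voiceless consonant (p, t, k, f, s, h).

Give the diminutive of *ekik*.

*ekik* — final sound /k/ (a voiceless consonant) → -ze → *ekikze*.

ekikze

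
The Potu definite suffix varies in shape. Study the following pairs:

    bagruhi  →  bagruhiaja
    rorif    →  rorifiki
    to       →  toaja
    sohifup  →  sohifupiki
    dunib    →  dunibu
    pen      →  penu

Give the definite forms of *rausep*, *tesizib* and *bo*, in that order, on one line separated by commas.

Looking at the final sound of each stem: -iki when the stem ends in a voiceless consonant (*rorif*, *sohifup*); -u when the stem ends in a voiced consonant (*dunib*, *pen*); -aja when the stem ends in a vowel (*bagruhi*, *to*).
The final sound of *rausep* is /p/, which is a voiceless consonant, so the suffix is -iki, giving *rausepiki*.
The final sound of *tesizib* is /b/, which is a voiced consonant, so the suffix is -u, giving *tesizibu*.
The final sound of *bo* is /o/, which is a vowel, so the suffix is -aja, giving *boaja*.

rausepiki, tesizibu, boaja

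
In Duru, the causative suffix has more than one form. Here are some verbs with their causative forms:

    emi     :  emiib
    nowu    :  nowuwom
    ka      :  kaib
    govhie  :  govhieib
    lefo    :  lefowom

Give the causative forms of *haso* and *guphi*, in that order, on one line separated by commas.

The pattern is rounding harmony: -wom when the last vowel of the stem is a rounded vowel (*nowu*, *lefo*); -ib when the last vowel of the stem is an unrounded vowel (*emi*, *ka*, *govhie*).
*haso* — last vowel /o/ (a rounded vowel) → -wom → *hasowom*.
Since the last vowel of *guphi* is /i/ (an unrounded vowel), it takes -ib, giving *guphiib*.

hasowom, guphiib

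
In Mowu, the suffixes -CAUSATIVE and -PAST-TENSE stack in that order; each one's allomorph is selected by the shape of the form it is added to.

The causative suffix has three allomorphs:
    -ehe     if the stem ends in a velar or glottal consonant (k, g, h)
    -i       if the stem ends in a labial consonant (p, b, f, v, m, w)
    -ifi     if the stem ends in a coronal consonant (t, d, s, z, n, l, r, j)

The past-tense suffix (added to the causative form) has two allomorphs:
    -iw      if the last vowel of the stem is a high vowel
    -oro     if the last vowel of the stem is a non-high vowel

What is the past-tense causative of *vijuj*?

The final consonant of *vijuj* is /j/, which is coronal, so the causative suffix is -ifi, giving *vijujifi*.
The causative form *vijujifi*: last vowel = /i/, a high vowel → -iw → *vijujifiiw*.

vijujifiiw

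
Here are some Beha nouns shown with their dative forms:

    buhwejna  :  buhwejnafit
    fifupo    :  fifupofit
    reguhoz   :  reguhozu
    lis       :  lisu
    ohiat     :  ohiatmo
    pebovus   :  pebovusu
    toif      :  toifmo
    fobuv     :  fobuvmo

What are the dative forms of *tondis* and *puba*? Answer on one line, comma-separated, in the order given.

The suffix is conditioned by the final sound: -u when the stem ends in a sibilant (*reguhoz*, *lis*, *pebovus*); -mo when the stem ends in a non-sibilant consonant (*ohiat*, *toif*, *fobuv*); -fit when the stem ends in a vowel (*buhwejna*, *fifupo*).
The final sound of *tondis* is /s/, which is a sibilant, so the suffix is -u, giving *tondisu*.
The final sound of *puba* is /a/, which is a vowel, so the suffix is -fit, giving *pubafit*.

tondisu, pubafit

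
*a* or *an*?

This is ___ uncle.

The indefinite article is chosen by the initial *sound* of the following word, not its spelling.
*uncle* begins with the sound /ʌ/ (u pronounced /ʌ/) — a vowel sound.
So the article is *an*: This is an uncle.

an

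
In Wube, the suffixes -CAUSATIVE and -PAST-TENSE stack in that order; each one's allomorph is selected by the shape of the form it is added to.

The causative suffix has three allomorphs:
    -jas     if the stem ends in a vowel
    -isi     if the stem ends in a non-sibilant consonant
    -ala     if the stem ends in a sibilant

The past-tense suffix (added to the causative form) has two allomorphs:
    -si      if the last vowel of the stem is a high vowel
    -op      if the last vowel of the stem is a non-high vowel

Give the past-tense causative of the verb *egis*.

egisalaop

*egis* — final sound /s/ (a sibilant) → -ala → *egisala*.
The last vowel of the causative form *egisala* is /a/, which is a non-high vowel, so the past-tense suffix is -op, giving *egisalaop*.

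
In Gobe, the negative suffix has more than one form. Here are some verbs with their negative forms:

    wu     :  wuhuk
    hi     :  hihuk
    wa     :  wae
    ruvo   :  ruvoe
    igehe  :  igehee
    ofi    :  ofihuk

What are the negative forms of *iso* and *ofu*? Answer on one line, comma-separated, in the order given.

The pattern is height harmony: -huk when the last vowel of the stem is a high vowel (*wu*, *hi*, *ofi*); -e when the last vowel of the stem is a non-high vowel (*wa*, *ruvo*, *igehe*).
*iso*: last vowel = /o/, a non-high vowel → -e → *isoe*.
Since the last vowel of *ofu* is /u/ (a high vowel), it takes -huk, giving *ofuhuk*.

isoe, ofuhuk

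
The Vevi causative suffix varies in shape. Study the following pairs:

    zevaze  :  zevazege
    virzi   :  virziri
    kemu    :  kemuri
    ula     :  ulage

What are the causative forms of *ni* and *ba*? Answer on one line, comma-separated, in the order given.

niri, bage

The suffix is conditioned by the last vowel: -ri when the last vowel of the stem is a high vowel (*virzi*, *kemu*); -ge when the last vowel of the stem is a non-high vowel (*zevaze*, *ula*).
The last vowel of *ni* is /i/, which is a high vowel, so the suffix is -ri, giving *niri*.
*ba* — last vowel /a/ (a non-high vowel) → -ge → *bage*.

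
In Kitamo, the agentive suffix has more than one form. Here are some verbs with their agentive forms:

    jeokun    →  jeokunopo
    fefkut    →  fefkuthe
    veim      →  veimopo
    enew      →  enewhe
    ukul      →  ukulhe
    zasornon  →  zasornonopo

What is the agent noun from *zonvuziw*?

The pattern is nasality of the final consonant: -opo when the stem ends in a nasal (*jeokun*, *veim*, *zasornon*); -he when the stem ends in a non-nasal consonant (*fefkut*, *enew*, *ukul*).
The final consonant of *zonvuziw* is /w/, which is non-nasal, so the suffix is -he, giving *zonvuziwhe*.

zonvuziwhe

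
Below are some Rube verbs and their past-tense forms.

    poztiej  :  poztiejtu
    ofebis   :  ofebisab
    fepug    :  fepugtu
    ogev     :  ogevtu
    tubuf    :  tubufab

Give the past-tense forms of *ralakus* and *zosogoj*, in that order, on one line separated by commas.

Looking at the final consonant of each stem: -ab when the stem ends in a voiceless consonant (*ofebis*, *tubuf*); -tu when the stem ends in a voiced consonant (*poztiej*, *fepug*, *ogev*).
*ralakus* — final consonant /s/ (voiceless) → -ab → *ralakusab*.
Since the final consonant of *zosogoj* is /j/ (voiced), it takes -tu, giving *zosogojtu*.

ralakusab, zosogojtu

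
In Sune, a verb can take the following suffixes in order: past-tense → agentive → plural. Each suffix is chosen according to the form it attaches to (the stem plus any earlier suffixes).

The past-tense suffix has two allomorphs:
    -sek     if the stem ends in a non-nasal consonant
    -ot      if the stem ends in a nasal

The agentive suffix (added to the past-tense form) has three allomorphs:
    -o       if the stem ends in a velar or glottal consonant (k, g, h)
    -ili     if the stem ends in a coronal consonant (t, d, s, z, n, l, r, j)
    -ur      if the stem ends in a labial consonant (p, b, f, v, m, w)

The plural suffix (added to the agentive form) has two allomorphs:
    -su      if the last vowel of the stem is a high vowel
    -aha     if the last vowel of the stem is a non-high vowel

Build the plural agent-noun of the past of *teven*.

tevenotilisu

Since the final consonant of *teven* is /n/ (a nasal), it takes -ot, giving *tevenot*.
The past-tense form *tevenot* — final consonant /t/ (coronal) → -ili → *tevenotili*.
The agentive form *tevenotili* — last vowel /i/ (a high vowel) → -su → *tevenotilisu*.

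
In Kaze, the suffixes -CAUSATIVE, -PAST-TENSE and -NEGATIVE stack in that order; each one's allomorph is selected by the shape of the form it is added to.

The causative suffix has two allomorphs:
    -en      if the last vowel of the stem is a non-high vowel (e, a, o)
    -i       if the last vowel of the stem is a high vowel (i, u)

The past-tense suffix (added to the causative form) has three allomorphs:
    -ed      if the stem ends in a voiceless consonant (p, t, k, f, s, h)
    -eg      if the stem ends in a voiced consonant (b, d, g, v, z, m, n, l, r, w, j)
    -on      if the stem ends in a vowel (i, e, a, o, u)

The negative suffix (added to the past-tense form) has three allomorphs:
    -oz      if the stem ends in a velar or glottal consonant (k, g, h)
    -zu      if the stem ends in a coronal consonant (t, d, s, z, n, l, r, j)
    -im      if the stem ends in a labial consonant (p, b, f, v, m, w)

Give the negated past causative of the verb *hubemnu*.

hubemnuionzu

*hubemnu*: last vowel = /u/, a high vowel → -i → *hubemnui*.
Since the final sound of the causative form *hubemnui* is /i/ (a vowel), it takes -on, giving *hubemnuion*.
The past-tense form *hubemnuion*: final consonant = /n/, coronal → -zu → *hubemnuionzu*.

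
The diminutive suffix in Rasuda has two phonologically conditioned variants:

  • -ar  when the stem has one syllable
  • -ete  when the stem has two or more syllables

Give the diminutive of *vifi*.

vifiete

*vifi* has 2 syllables, so the suffix is -ete, giving *vifiete*.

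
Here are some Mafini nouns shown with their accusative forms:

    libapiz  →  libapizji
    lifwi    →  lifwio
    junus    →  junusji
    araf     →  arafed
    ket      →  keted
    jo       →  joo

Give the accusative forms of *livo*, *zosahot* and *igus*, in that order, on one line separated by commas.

livoo, zosahoted, igusji

The pattern is sibilance of the final sound: -ji when the stem ends in a sibilant (*libapiz*, *junus*); -ed when the stem ends in a non-sibilant consonant (*araf*, *ket*); -o when the stem ends in a vowel (*lifwi*, *jo*).
Since the final sound of *livo* is /o/ (a vowel), it takes -o, giving *livoo*.
Since the final sound of *zosahot* is /t/ (a non-sibilant consonant), it takes -ed, giving *zosahoted*.
*igus* — final sound /s/ (a sibilant) → -ji → *igusji*.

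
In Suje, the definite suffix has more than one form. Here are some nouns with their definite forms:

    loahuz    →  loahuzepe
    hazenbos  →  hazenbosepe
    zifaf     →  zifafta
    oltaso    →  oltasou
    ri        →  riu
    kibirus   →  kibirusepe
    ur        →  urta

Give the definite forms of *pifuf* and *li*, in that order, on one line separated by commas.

Looking at the final sound of each stem: -epe when the stem ends in a sibilant (*loahuz*, *hazenbos*, *kibirus*); -ta when the stem ends in a non-sibilant consonant (*zifaf*, *ur*); -u when the stem ends in a vowel (*oltaso*, *ri*).
*pifuf* — final sound /f/ (a non-sibilant consonant) → -ta → *pifufta*.
*li* — final sound /i/ (a vowel) → -u → *liu*.

pifufta, liu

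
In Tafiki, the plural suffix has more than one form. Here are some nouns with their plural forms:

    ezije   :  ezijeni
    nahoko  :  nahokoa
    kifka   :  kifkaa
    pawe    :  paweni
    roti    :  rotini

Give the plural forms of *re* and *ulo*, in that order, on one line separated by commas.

reni, uloa

The pattern is front/back vowel harmony: -ni when the last vowel of the stem is a front vowel (*ezije*, *pawe*, *roti*); -a when the last vowel of the stem is a back vowel (*nahoko*, *kifka*).
*re*: last vowel = /e/, a front vowel → -ni → *reni*.
Since the last vowel of *ulo* is /o/ (a back vowel), it takes -a, giving *uloa*.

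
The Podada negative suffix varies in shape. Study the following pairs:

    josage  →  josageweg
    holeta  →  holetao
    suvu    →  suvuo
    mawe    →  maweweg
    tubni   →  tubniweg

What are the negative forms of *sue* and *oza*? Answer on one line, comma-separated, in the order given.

sueweg, ozao

Looking at the last vowel of each stem: -weg when the last vowel of the stem is a front vowel (*josage*, *mawe*, *tubni*); -o when the last vowel of the stem is a back vowel (*holeta*, *suvu*).
*sue*: last vowel = /e/, a front vowel → -weg → *sueweg*.
*oza*: last vowel = /a/, a back vowel → -o → *ozao*.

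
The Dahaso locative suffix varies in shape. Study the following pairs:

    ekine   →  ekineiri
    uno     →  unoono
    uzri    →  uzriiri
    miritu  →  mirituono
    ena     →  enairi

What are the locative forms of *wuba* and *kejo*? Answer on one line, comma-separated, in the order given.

The suffix is conditioned by the last vowel: -ono when the last vowel of the stem is a rounded vowel (*uno*, *miritu*); -iri when the last vowel of the stem is an unrounded vowel (*ekine*, *uzri*, *ena*).
*wuba*: last vowel = /a/, an unrounded vowel → -iri → *wubairi*.
Since the last vowel of *kejo* is /o/ (a rounded vowel), it takes -ono, giving *kejoono*.

wubairi, kejoono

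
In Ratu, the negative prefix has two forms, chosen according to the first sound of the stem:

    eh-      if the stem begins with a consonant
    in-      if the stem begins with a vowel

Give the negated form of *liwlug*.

The first sound of *liwlug* is /l/, which is a consonant, so the prefix is eh-, giving *ehliwlug*.

ehliwlug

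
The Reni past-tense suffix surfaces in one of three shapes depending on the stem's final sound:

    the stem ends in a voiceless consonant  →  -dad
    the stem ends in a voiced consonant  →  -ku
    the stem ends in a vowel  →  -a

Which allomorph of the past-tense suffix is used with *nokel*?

The final sound of *nokel* is /l/, which is a voiced consonant, so the suffix is -ku.

-ku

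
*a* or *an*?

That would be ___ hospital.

a

The indefinite article is chosen by the initial *sound* of the following word, not its spelling.
*hospital* begins with the sound /h/ (h is pronounced) — a consonant sound.
So the article is *a*: That would be a hospital.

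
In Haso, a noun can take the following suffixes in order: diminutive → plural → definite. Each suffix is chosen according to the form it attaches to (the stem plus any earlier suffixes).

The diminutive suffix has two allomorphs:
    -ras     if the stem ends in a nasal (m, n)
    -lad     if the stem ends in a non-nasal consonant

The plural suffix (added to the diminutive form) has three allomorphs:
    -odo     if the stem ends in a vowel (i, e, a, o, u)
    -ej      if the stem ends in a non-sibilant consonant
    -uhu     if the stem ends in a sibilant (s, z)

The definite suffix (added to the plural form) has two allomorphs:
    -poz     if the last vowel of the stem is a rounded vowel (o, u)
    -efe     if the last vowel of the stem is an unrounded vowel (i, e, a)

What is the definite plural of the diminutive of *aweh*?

Since the final consonant of *aweh* is /h/ (non-nasal), it takes -lad, giving *awehlad*.
Since the final sound of the diminutive form *awehlad* is /d/ (a non-sibilant consonant), it takes -ej, giving *awehladej*.
Since the last vowel of the plural form *awehladej* is /e/ (an unrounded vowel), it takes -efe, giving *awehladejefe*.

awehladejefe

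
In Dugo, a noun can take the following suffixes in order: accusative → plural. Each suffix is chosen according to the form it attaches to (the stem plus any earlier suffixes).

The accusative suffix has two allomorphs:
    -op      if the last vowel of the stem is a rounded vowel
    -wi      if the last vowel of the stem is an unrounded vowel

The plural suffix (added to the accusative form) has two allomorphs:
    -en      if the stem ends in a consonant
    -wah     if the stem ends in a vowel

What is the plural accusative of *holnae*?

The last vowel of *holnae* is /e/, which is an unrounded vowel, so the accusative suffix is -wi, giving *holnaewi*.
The final sound of the accusative form *holnaewi* is /i/, which is a vowel, so the plural suffix is -wah, giving *holnaewiwah*.

holnaewiwah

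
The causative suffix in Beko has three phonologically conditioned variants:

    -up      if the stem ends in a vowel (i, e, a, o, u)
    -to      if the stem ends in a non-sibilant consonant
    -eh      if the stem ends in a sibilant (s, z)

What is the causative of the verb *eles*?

*eles*: final sound = /s/, a sibilant → -eh → *eleseh*.

eleseh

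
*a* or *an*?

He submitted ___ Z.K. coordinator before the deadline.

a

The indefinite article is chosen by the initial *sound* of the following word, not its spelling.
The initialism *Z.K.* is read letter by letter; the first letter, Z, is pronounced /ziː/, which begins with a consonant sound.
So the article is *a*: He submitted a Z.K. coordinator before the deadline.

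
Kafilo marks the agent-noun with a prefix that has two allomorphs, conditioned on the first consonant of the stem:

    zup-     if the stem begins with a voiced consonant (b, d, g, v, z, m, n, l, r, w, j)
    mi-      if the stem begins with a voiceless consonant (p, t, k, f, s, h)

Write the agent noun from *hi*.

*hi*: first consonant = /h/, voiceless → mi- → *mihi*.

mihi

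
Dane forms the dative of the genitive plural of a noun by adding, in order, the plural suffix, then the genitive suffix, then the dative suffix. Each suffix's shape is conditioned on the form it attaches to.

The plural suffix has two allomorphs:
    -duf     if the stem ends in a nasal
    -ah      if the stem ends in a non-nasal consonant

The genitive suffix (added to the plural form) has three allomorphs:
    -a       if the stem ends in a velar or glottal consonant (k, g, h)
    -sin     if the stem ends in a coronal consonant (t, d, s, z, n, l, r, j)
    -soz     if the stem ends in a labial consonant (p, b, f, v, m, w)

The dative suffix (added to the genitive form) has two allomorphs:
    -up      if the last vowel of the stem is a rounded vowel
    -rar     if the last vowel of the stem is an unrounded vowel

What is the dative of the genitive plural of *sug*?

*sug*: final consonant = /g/, non-nasal → -ah → *sugah*.
The final consonant of the plural form *sugah* is /h/, which is velar/glottal, so the genitive suffix is -a, giving *sugaha*.
The genitive form *sugaha*: last vowel = /a/, an unrounded vowel → -rar → *sugaharar*.

sugaharar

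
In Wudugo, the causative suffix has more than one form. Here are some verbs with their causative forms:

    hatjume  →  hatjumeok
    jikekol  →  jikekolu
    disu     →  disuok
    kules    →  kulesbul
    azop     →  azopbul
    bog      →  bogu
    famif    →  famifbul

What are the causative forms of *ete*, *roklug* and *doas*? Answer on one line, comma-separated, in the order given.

The pattern is voicing of the final sound: -bul when the stem ends in a voiceless consonant (*kules*, *azop*, *famif*); -u when the stem ends in a voiced consonant (*jikekol*, *bog*); -ok when the stem ends in a vowel (*hatjume*, *disu*).
*ete*: final sound = /e/, a vowel → -ok → *eteok*.
*roklug*: final sound = /g/, a voiced consonant → -u → *roklugu*.
The final sound of *doas* is /s/, which is a voiceless consonant, so the suffix is -bul, giving *doasbul*.

eteok, roklugu, doasbul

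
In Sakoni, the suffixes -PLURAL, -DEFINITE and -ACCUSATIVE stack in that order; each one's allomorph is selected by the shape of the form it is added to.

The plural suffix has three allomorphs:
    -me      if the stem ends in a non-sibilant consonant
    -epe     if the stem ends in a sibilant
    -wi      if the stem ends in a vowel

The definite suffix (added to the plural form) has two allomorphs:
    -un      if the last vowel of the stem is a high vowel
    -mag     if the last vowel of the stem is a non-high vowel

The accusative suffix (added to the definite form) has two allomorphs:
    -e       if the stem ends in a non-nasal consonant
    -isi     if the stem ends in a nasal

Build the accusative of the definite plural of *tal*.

Since the final sound of *tal* is /l/ (a non-sibilant consonant), it takes -me, giving *talme*.
The plural form *talme* — last vowel /e/ (a non-high vowel) → -mag → *talmemag*.
Since the final consonant of the definite form *talmemag* is /g/ (non-nasal), it takes -e, giving *talmemage*.

talmemage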